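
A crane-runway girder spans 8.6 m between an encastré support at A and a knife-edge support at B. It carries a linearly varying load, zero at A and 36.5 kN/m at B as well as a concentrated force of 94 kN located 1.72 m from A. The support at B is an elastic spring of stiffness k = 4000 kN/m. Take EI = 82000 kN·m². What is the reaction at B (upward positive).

Release the roller at B. Primary structure: cantilever fixed at A.
Deflection at B on the released cantilever, summing each load's contribution:
  triangular load, peak 36.5 at the free end: 11w₀L⁴/(120EI) = 18302/EI
  point load 94 at a = 1.72: Pa²(3L − a)/(6EI) = 1116/EI
  δ_0 = 19418/EI
Flexibility coefficient — unit upward force at B: δ_{BB} = L³/(3EI) = 212/EI.
With EI = 82000 kN·m²: δ_0 = 0.23681 m and δ_{BB} = 0.002586 m/kN.
Compatibility — the spring shortens by R_B/k under the reaction it provides: δ_0 − R_B·δ_{BB} = R_B/k. With 1/k = 0.00025 m/kN, R_B = δ_0 / (δ_{BB} + 1/k) = 0.23681 / (0.002586 + 0.00025) = 83.51 kN.

R_B = 83.51 kN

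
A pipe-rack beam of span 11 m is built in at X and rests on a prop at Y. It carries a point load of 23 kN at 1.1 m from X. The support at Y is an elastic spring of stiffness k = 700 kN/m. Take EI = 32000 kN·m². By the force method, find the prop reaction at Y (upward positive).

R_Y = 0.3023 kN

Remove the prop at Y; the released (primary) structure is a cantilever built in at X.
Primary-structure tip deflection at Y by superposition:
  point load 23 at a = 1.1: Pa²(3L − a)/(6EI) = 148/EI
Flexibility coefficient — unit upward force at Y: δ_{YY} = L³/(3EI) = 443.7/EI.
With EI = 32000 kN·m²: δ_0 = 0.004624 m and δ_{YY} = 0.013865 m/kN.
Compatibility — the spring shortens by R_Y/k under the reaction it provides: δ_0 − R_Y·δ_{YY} = R_Y/k. With 1/k = 0.001429 m/kN, R_Y = δ_0 / (δ_{YY} + 1/k) = 0.004624 / (0.013865 + 0.001429) = 0.3023 kN.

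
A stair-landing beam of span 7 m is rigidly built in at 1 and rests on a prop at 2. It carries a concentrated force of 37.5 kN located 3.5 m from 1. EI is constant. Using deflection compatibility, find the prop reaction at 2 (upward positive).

R_2 = 11.72 kN

Release the roller at 2. Primary structure: cantilever fixed at 1.
Downward deflection at the released point 2 due to the loads:
  point load 37.5 at a = 3.5: Pa²(3L − a)/(6EI) = 1340/EI
Flexibility coefficient — unit upward force at 2: δ_{22} = L³/(3EI) = 114.3/EI.
Compatibility at 2: δ_0 − R_2·δ_{22} = 0, so R_2 = 1340/114.3 = 11.72 kN.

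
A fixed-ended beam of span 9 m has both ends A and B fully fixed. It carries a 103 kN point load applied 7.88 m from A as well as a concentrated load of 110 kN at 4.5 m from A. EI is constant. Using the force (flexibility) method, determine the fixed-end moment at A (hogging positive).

Take the two fixed-end moments M_A, M_B as redundants; the released structure is the simple span AB.
End rotations of the released simple span under the applied load (×1/EI):
  at A: point load 103 at a = 7.88: Pab(L + b)/(6LEI) = 170.4/EI
  at B: point load 103 at a = 7.88: Pab(L + a)/(6LEI) = 284.2/EI
  at A: point load 110 at a = 4.5: Pab(L + b)/(6LEI) = 556.9/EI
  at B: point load 110 at a = 4.5: Pab(L + a)/(6LEI) = 556.9/EI
  θ_A0 = 727.2/EI,  θ_B0 = 841/EI
Flexibility coefficients: a unit moment at one end gives L/(3EI) there and L/(6EI) at the far end, so f₁₁ = f₂₂ = 3/EI and f₁₂ = f₂₁ = 1.5/EI.
Compatibility — zero rotation at each built-in end:
  3 M_A + 1.5 M_B = 727.2
  1.5 M_A + 3 M_B = 841
Solving the pair gives M_A = 136.3 kN·m and M_B = 212.2 kN·m (hogging).

M_A = 136.3 kN·m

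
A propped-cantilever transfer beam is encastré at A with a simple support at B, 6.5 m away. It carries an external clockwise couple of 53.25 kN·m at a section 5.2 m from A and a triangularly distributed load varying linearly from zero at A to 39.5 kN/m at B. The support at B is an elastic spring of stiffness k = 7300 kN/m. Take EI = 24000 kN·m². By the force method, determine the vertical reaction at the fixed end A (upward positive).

Remove the prop at B; the released (primary) structure is a cantilever built in at A.
Deflection at B on the released cantilever, summing each load's contribution:
  clockwise couple 53.25 at a = 5.2: M₀a(2L − a)/(2EI) = 1080/EI
  triangular load, peak 39.5 at the free end: 11w₀L⁴/(120EI) = 6463/EI
  δ_0 = 7543/EI
Tip deflection under a unit load at B: L³/(3EI) = 91.54/EI.
With EI = 24000 kN·m²: δ_0 = 0.31431 m and δ_{BB} = 0.003814 m/kN.
Compatibility — the spring shortens by R_B/k under the reaction it provides: δ_0 − R_B·δ_{BB} = R_B/k. With 1/k = 0.000137 m/kN, R_B = δ_0 / (δ_{BB} + 1/k) = 0.31431 / (0.003814 + 0.000137) = 79.55 kN.
Vertical equilibrium: R_A = ΣP − R_B = 128.4 − 79.55 = 48.83 kN.

R_A = 48.83 kN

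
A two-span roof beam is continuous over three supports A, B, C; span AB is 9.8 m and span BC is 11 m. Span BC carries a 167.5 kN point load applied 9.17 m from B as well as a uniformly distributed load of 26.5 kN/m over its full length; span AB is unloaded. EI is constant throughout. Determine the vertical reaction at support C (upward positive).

R_C = 258.9 kN

Insert a hinge at B; M_B is the redundant, and each span becomes simply supported.
Discontinuity in slope at B on the released structure — sum the simple-span end rotations:
  span BC: point load 167.5 at a = 9.17: Pab(L + b)/(6LEI) = 546.4/EI
  span BC: UDL 26.5: wL³/(24EI) = 1470/EI
  relative rotation θ_0 = (0 + 2016)/EI = 2016/EI
A unit hogging moment at B produces rotation L₁/(3EI) + L₂/(3EI) = 6.933/EI.
Slope continuity at B: θ_0 = M_B·6.933/EI, so M_B = 2016/6.933 = 290.8 kN·m (hogging).
Span BC, ΣM about C: R_B^{BC}·11 = 1910 + 290.8, so R_B^{BC} = 200.1 kN and R_C = 459 − 200.1 = 258.9 kN.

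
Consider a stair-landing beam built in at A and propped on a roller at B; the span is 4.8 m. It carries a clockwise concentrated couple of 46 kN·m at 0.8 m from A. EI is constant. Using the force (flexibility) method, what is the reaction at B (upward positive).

R_B = 4.392 kN

Remove the prop at B; the released (primary) structure is a cantilever built in at A.
Downward deflection at the released point B due to the loads:
  clockwise couple 46 at a = 0.8: M₀a(2L − a)/(2EI) = 161.9/EI
Tip deflection under a unit load at B: L³/(3EI) = 36.86/EI.
Compatibility at B: δ_0 − R_B·δ_{BB} = 0, so R_B = 161.9/36.86 = 4.392 kN.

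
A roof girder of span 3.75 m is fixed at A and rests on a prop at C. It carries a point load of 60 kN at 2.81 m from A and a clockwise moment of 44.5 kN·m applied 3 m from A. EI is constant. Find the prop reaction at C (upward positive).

Remove the prop at C; the released (primary) structure is a cantilever built in at A.
Primary-structure tip deflection at C by superposition:
  point load 60 at a = 2.81: Pa²(3L − a)/(6EI) = 666.4/EI
  clockwise couple 44.5 at a = 3: M₀a(2L − a)/(2EI) = 300.4/EI
  δ_0 = 966.8/EI
Flexibility coefficient — unit upward force at C: δ_{CC} = L³/(3EI) = 17.58/EI.
Compatibility at C: δ_0 − R_C·δ_{CC} = 0, so R_C = 966.8/17.58 = 55 kN.

R_C = 55 kN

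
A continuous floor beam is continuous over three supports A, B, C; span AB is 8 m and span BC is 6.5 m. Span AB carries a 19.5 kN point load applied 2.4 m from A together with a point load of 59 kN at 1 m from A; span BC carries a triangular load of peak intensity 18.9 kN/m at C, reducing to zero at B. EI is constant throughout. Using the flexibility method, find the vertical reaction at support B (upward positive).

R_B = 47.27 kN

Take M_B as the redundant. Released structure: two simple spans AB and BC with a hinge at B.
Rotations at B on the released spans (each span's end-slope, ×1/EI):
  span AB: point load 19.5 at a = 2.4: Pab(L + a)/(6LEI) = 56.78/EI
  span AB: point load 59 at a = 1: Pab(L + a)/(6LEI) = 77.44/EI
  span BC: triangular load, peak 18.9: 7w₀L³/(360EI) = 100.9/EI
  relative rotation θ_0 = (134.2 + 100.9)/EI = 235.1/EI
A unit hogging moment at B produces rotation L₁/(3EI) + L₂/(3EI) = 4.833/EI.
Compatibility: M_B·(L₁+L₂)/(3EI) = θ_0, giving M_B = 48.65 kN·m (hogging).
Span AB, ΣM about A with M_B applied at B: R_B^{AB}·8 = 105.8 + 48.65, so R_B^{AB} = 19.31 kN and R_A = 78.5 − 19.31 = 59.19 kN.
Span BC, ΣM about C: R_B^{BC}·6.5 = 133.1 + 48.65, so R_B^{BC} = 27.96 kN and R_C = 61.42 − 27.96 = 33.47 kN.
R_B = 19.31 + 27.96 = 47.27 kN.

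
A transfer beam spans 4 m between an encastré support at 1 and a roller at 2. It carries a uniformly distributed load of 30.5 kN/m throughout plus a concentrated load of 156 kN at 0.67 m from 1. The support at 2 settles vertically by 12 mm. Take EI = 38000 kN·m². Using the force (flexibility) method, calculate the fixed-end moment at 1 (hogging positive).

Choose R_2 as the redundant. The primary structure is the cantilever fixed at 1.
Downward deflection at the released point 2 due to the loads:
  UDL 30.5: wL⁴/(8EI) = 976/EI
  point load 156 at a = 0.67: Pa²(3L − a)/(6EI) = 132.2/EI
  δ_0 = 1108/EI
Flexibility coefficient — unit upward force at 2: δ_{22} = L³/(3EI) = 21.33/EI.
With EI = 38000 kN·m²: δ_0 = 0.029164 m and δ_{22} = 0.000561 m/kN.
Compatibility — the beam at 2 must follow the support down by 0.012 m: δ_0 − R_2·δ_{22} = 0.012, so R_2 = (0.029164 − 0.012)/0.000561 = 30.57 kN.
Moment equilibrium about 1: M_1 = Σ(load moments about 1) − R_2·L = 348.5 − 30.57×4 = 226.2 kN·m.

M_1 = 226.2 kN·m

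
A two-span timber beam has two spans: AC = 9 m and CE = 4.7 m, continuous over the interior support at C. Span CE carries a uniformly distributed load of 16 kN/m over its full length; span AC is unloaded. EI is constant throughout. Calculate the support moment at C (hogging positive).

Insert a hinge at C; M_C is the redundant, and each span becomes simply supported.
Discontinuity in slope at C on the released structure — sum the simple-span end rotations:
  span CE: UDL 16: wL³/(24EI) = 69.22/EI
  relative rotation θ_0 = (0 + 69.22)/EI = 69.22/EI
A unit hogging moment at C produces rotation L₁/(3EI) + L₂/(3EI) = 4.567/EI.
Compatibility: M_C·(L₁+L₂)/(3EI) = θ_0, giving M_C = 15.16 kN·m (hogging).

M_C = 15.16 kN·m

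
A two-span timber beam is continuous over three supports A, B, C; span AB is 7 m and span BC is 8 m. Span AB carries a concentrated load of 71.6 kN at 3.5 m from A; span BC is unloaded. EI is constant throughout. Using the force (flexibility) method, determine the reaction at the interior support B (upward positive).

R_B = 47.55 kN

Release continuity at B by inserting a hinge; the redundant is the internal moment M_B. The primary structure is two simply-supported spans AB and BC.
Rotations at B on the released spans (each span's end-slope, ×1/EI):
  span AB: point load 71.6 at a = 3.5: Pab(L + a)/(6LEI) = 219.3/EI
  relative rotation θ_0 = (219.3 + 0)/EI = 219.3/EI
A unit hogging moment at B produces rotation L₁/(3EI) + L₂/(3EI) = 5/EI.
Compatibility: M_B·(L₁+L₂)/(3EI) = θ_0, giving M_B = 43.85 kN·m (hogging).
Span AB, ΣM about A with M_B applied at B: R_B^{AB}·7 = 250.6 + 43.85, so R_B^{AB} = 42.06 kN and R_A = 71.6 − 42.06 = 29.54 kN.
Span BC, ΣM about C: R_B^{BC}·8 = 0 + 43.85, so R_B^{BC} = 5.482 kN and R_C = 0 − 5.482 = -5.482 kN.
R_B = 42.06 + 5.482 = 47.55 kN.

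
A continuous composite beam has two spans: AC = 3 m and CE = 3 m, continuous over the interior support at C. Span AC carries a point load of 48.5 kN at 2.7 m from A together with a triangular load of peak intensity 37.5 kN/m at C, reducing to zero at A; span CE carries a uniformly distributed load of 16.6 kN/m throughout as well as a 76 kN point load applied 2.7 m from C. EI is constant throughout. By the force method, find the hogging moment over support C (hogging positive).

M_C = 32.45 kN·m

Release continuity at C by inserting a hinge; the redundant is the internal moment M_C. The primary structure is two simply-supported spans AC and CE.
Rotations at C on the released spans (each span's end-slope, ×1/EI):
  span AC: point load 48.5 at a = 2.7: Pab(L + a)/(6LEI) = 12.44/EI
  span AC: triangular load, peak 37.5: w₀L³/(45EI) = 22.5/EI
  span CE: UDL 16.6: wL³/(24EI) = 18.68/EI
  span CE: point load 76 at a = 2.7: Pab(L + b)/(6LEI) = 11.29/EI
  relative rotation θ_0 = (34.94 + 29.96)/EI = 64.9/EI
A unit hogging moment at C produces rotation L₁/(3EI) + L₂/(3EI) = 2/EI.
Compatibility: M_C·(L₁+L₂)/(3EI) = θ_0, giving M_C = 32.45 kN·m (hogging).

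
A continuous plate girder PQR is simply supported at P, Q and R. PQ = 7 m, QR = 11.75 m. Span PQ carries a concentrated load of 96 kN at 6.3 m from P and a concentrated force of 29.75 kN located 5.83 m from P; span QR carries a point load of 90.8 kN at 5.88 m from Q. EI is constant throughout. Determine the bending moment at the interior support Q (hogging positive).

Release continuity at Q by inserting a hinge; the redundant is the internal moment M_Q. The primary structure is two simply-supported spans PQ and QR.
Discontinuity in slope at Q on the released structure — sum the simple-span end rotations:
  span PQ: point load 96 at a = 6.3: Pab(L + a)/(6LEI) = 134.1/EI
  span PQ: point load 29.75 at a = 5.83: Pab(L + a)/(6LEI) = 61.99/EI
  span QR: point load 90.8 at a = 5.88: Pab(L + b)/(6LEI) = 783.3/EI
  relative rotation θ_0 = (196.1 + 783.3)/EI = 979.3/EI
A unit hogging moment at Q produces rotation L₁/(3EI) + L₂/(3EI) = 6.25/EI.
Slope continuity at Q: θ_0 = M_Q·6.25/EI, so M_Q = 979.3/6.25 = 156.7 kN·m (hogging).

M_Q = 156.7 kN·m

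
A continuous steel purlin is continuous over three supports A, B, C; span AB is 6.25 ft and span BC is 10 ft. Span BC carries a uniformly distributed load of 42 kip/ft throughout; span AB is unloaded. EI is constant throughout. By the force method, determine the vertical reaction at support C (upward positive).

R_C = 177.7 kip

Insert a hinge at B; M_B is the redundant, and each span becomes simply supported.
Rotations at B on the released spans (each span's end-slope, ×1/EI):
  span BC: UDL 42: wL³/(24EI) = 1750/EI
  relative rotation θ_0 = (0 + 1750)/EI = 1750/EI
A unit hogging moment at B produces rotation L₁/(3EI) + L₂/(3EI) = 5.417/EI.
Compatibility: M_B·(L₁+L₂)/(3EI) = θ_0, giving M_B = 323.1 kip·ft (hogging).
Span BC, ΣM about C: R_B^{BC}·10 = 2100 + 323.1, so R_B^{BC} = 242.3 kip and R_C = 420 − 242.3 = 177.7 kip.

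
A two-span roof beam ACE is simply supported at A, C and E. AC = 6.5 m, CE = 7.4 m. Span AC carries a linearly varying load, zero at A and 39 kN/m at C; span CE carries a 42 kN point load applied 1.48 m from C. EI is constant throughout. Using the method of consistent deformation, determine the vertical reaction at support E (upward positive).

R_E = -1.762 kN

Release continuity at C by inserting a hinge; the redundant is the internal moment M_C. The primary structure is two simply-supported spans AC and CE.
Discontinuity in slope at C on the released structure — sum the simple-span end rotations:
  span AC: triangular load, peak 39: w₀L³/(45EI) = 238/EI
  span CE: point load 42 at a = 1.48: Pab(L + b)/(6LEI) = 110.4/EI
  relative rotation θ_0 = (238 + 110.4)/EI = 348.4/EI
A unit hogging moment at C produces rotation L₁/(3EI) + L₂/(3EI) = 4.633/EI.
Compatibility: M_C·(L₁+L₂)/(3EI) = θ_0, giving M_C = 75.2 kN·m (hogging).
Span CE, ΣM about E: R_C^{CE}·7.4 = 248.6 + 75.2, so R_C^{CE} = 43.76 kN and R_E = 42 − 43.76 = -1.762 kN.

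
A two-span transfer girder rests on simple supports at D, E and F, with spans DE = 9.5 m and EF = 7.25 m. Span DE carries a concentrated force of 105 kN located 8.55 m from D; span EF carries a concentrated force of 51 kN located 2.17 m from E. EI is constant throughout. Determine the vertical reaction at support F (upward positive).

R_F = 4.656 kN

Insert a hinge at E; M_E is the redundant, and each span becomes simply supported.
Rotations at E on the released spans (each span's end-slope, ×1/EI):
  span DE: point load 105 at a = 8.55: Pab(L + a)/(6LEI) = 270.1/EI
  span EF: point load 51 at a = 2.17: Pab(L + b)/(6LEI) = 159.4/EI
  relative rotation θ_0 = (270.1 + 159.4)/EI = 429.4/EI
A unit hogging moment at E produces rotation L₁/(3EI) + L₂/(3EI) = 5.583/EI.
Compatibility: M_E·(L₁+L₂)/(3EI) = θ_0, giving M_E = 76.91 kN·m (hogging).
Span EF, ΣM about F: R_E^{EF}·7.25 = 259.1 + 76.91, so R_E^{EF} = 46.34 kN and R_F = 51 − 46.34 = 4.656 kN.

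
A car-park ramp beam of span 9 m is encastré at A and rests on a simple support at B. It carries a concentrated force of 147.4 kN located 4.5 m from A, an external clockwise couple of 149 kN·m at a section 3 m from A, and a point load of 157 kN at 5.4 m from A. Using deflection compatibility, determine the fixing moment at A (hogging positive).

Take the reaction at B as the redundant and release it; the primary structure is a cantilever fixed at A.
Deflection at B on the released cantilever, summing each load's contribution:
  point load 147.4 at a = 4.5: Pa²(3L − a)/(6EI) = 11193/EI
  clockwise couple 149 at a = 3: M₀a(2L − a)/(2EI) = 3352/EI
  point load 157 at a = 5.4: Pa²(3L − a)/(6EI) = 16481/EI
  δ_0 = 31027/EI
Flexibility coefficient — unit upward force at B: δ_{BB} = L³/(3EI) = 243/EI.
The prop prevents deflection at B: R_B = δ_0/δ_{BB} = 31027/243 = 127.7 kN.
Moment equilibrium about A: M_A = Σ(load moments about A) − R_B·L = 1660 − 127.7×9 = 511 kN·m.

M_A = 511 kN·m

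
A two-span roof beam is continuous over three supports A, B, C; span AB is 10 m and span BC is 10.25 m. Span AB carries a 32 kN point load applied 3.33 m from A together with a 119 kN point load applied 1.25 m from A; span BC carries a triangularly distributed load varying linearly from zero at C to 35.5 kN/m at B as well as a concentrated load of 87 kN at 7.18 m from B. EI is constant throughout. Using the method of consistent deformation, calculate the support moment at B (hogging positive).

Release continuity at B by inserting a hinge; the redundant is the internal moment M_B. The primary structure is two simply-supported spans AB and BC.
Discontinuity in slope at B on the released structure — sum the simple-span end rotations:
  span AB: point load 32 at a = 3.33: Pab(L + a)/(6LEI) = 157.9/EI
  span AB: point load 119 at a = 1.25: Pab(L + a)/(6LEI) = 244/EI
  span BC: triangular load, peak 35.5: w₀L³/(45EI) = 849.5/EI
  span BC: point load 87 at a = 7.18: Pab(L + b)/(6LEI) = 415.3/EI
  relative rotation θ_0 = (401.9 + 1265)/EI = 1667/EI
A unit hogging moment at B produces rotation L₁/(3EI) + L₂/(3EI) = 6.75/EI.
Compatibility: M_B·(L₁+L₂)/(3EI) = θ_0, giving M_B = 246.9 kN·m (hogging).

M_B = 246.9 kN·m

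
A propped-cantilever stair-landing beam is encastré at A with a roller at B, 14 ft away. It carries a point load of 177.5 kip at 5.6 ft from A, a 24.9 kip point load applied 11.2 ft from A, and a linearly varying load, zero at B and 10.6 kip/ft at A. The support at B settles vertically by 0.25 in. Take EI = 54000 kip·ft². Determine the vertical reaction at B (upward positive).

R_B = 68.06 kip

Remove the prop at B; the released (primary) structure is a cantilever built in at A.
Free-end deflection of the primary structure under the applied loading (downward +):
  point load 177.5 at a = 5.6: Pa²(3L − a)/(6EI) = 33769/EI
  point load 24.9 at a = 11.2: Pa²(3L − a)/(6EI) = 16034/EI
  triangular load, peak 10.6 at the fixed end: w₀L⁴/(30EI) = 13574/EI
  δ_0 = 63377/EI
Flexibility coefficient — unit upward force at B: δ_{BB} = L³/(3EI) = 914.7/EI.
With EI = 54000 kip·ft²: δ_0 = 1.1736 ft and δ_{BB} = 0.016938 ft/kip.
Compatibility — the beam at B must follow the support down by 0.02083 ft: δ_0 − R_B·δ_{BB} = 0.02083, so R_B = (1.1736 − 0.02083)/0.016938 = 68.06 kip.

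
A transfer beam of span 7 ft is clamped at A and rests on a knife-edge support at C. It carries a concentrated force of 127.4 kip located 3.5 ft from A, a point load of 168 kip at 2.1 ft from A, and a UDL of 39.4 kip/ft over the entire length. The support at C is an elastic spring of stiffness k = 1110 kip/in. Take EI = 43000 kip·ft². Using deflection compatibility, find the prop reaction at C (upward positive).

Choose R_C as the redundant. The primary structure is the cantilever fixed at A.
Deflection at C on the released cantilever, summing each load's contribution:
  point load 127.4 at a = 3.5: Pa²(3L − a)/(6EI) = 4552/EI
  point load 168 at a = 2.1: Pa²(3L − a)/(6EI) = 2334/EI
  UDL 39.4: wL⁴/(8EI) = 11825/EI
  δ_0 = 18711/EI
Tip deflection under a unit load at C: L³/(3EI) = 114.3/EI.
With EI = 43000 kip·ft²: δ_0 = 0.43513 ft and δ_{CC} = 0.002659 ft/kip.
Compatibility — the spring shortens by R_C/k under the reaction it provides: δ_0 − R_C·δ_{CC} = R_C/k. With 1/k = 1/(1110×12) ft/kip = 0.000075 ft/kip, R_C = δ_0 / (δ_{CC} + 1/k) = 0.43513 / (0.002659 + 0.000075) = 159.2 kip.

R_C = 159.2 kip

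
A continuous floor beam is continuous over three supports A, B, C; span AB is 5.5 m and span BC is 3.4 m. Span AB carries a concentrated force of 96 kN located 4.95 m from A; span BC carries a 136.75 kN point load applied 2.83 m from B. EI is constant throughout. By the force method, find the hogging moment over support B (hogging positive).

M_B = 42.37 kN·m

Release continuity at B by inserting a hinge; the redundant is the internal moment M_B. The primary structure is two simply-supported spans AB and BC.
End slopes at the hinge B, treating each span as simply supported:
  span AB: point load 96 at a = 4.95: Pab(L + a)/(6LEI) = 82.76/EI
  span BC: point load 136.75 at a = 2.83: Pab(L + b)/(6LEI) = 42.93/EI
  relative rotation θ_0 = (82.76 + 42.93)/EI = 125.7/EI
A unit hogging moment at B produces rotation L₁/(3EI) + L₂/(3EI) = 2.967/EI.
Compatibility: M_B·(L₁+L₂)/(3EI) = θ_0, giving M_B = 42.37 kN·m (hogging).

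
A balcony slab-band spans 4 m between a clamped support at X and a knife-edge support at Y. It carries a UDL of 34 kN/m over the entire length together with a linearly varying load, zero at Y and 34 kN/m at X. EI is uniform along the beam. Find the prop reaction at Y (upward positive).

R_Y = 64.6 kN

Take the reaction at Y as the redundant and release it; the primary structure is a cantilever fixed at X.
Primary-structure tip deflection at Y by superposition:
  UDL 34: wL⁴/(8EI) = 1088/EI
  triangular load, peak 34 at the fixed end: w₀L⁴/(30EI) = 290.1/EI
  δ_0 = 1378/EI
Flexibility coefficient — unit upward force at Y: δ_{YY} = L³/(3EI) = 21.33/EI.
The prop prevents deflection at Y: R_Y = δ_0/δ_{YY} = 1378/21.33 = 64.6 kN.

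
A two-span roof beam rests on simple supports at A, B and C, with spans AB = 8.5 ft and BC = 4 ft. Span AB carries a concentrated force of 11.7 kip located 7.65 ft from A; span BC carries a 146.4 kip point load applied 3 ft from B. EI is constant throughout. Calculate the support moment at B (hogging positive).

Take M_B as the redundant. Released structure: two simple spans AB and BC with a hinge at B.
Discontinuity in slope at B on the released structure — sum the simple-span end rotations:
  span AB: point load 11.7 at a = 7.65: Pab(L + a)/(6LEI) = 24.09/EI
  span BC: point load 146.4 at a = 3: Pab(L + b)/(6LEI) = 91.5/EI
  relative rotation θ_0 = (24.09 + 91.5)/EI = 115.6/EI
A unit hogging moment at B produces rotation L₁/(3EI) + L₂/(3EI) = 4.167/EI.
Slope continuity at B: θ_0 = M_B·4.167/EI, so M_B = 115.6/4.167 = 27.74 kip·ft (hogging).

M_B = 27.74 kip·ft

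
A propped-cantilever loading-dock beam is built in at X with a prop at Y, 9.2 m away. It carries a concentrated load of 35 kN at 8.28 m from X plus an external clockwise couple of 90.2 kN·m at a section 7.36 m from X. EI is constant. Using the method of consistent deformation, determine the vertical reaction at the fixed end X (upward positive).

Take the reaction at Y as the redundant and release it; the primary structure is a cantilever fixed at X.
Deflection at Y on the released cantilever, summing each load's contribution:
  point load 35 at a = 8.28: Pa²(3L − a)/(6EI) = 7727/EI
  clockwise couple 90.2 at a = 7.36: M₀a(2L − a)/(2EI) = 3665/EI
  δ_0 = 11391/EI
Flexibility coefficient — unit upward force at Y: δ_{YY} = L³/(3EI) = 259.6/EI.
Compatibility at Y: δ_0 − R_Y·δ_{YY} = 0, so R_Y = 11391/259.6 = 43.89 kN.
Vertical equilibrium: R_X = ΣP − R_Y = 35 − 43.89 = -8.886 kN.

R_X = -8.886 kN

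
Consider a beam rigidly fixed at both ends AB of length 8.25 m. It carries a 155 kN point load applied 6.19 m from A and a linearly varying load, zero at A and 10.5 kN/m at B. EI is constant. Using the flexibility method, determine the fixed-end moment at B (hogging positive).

Take the two fixed-end moments M_A, M_B as redundants; the released structure is the simple span AB.
On the primary (simply-supported) span, the end slopes from the loading are:
  at A: point load 155 at a = 6.19: Pab(L + b)/(6LEI) = 411.7/EI
  at B: point load 155 at a = 6.19: Pab(L + a)/(6LEI) = 576.6/EI
  at A: triangular load, peak 10.5: 7w₀L³/(360EI) = 114.6/EI
  at B: triangular load, peak 10.5: w₀L³/(45EI) = 131/EI
  θ_A0 = 526.3/EI,  θ_B0 = 707.6/EI
Flexibility coefficients: a unit moment at one end gives L/(3EI) there and L/(6EI) at the far end, so f₁₁ = f₂₂ = 2.75/EI and f₁₂ = f₂₁ = 1.375/EI.
Compatibility — zero rotation at each built-in end:
  2.75 M_A + 1.375 M_B = 526.3
  1.375 M_A + 2.75 M_B = 707.6
Solving the pair gives M_A = 83.64 kN·m and M_B = 215.5 kN·m (hogging).

M_B = 215.5 kN·m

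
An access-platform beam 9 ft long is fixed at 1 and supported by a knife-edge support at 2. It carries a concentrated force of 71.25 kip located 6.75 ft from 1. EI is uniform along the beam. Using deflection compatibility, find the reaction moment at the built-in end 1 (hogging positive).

M_1 = 75.15 kip·ft

Remove the prop at 2; the released (primary) structure is a cantilever built in at 1.
Free-end deflection of the primary structure under the applied loading (downward +):
  point load 71.25 at a = 6.75: Pa²(3L − a)/(6EI) = 10956/EI
Flexibility coefficient — unit upward force at 2: δ_{22} = L³/(3EI) = 243/EI.
The prop prevents deflection at 2: R_2 = δ_0/δ_{22} = 10956/243 = 45.09 kip.
Moment equilibrium about 1: M_1 = Σ(load moments about 1) − R_2·L = 480.9 − 45.09×9 = 75.15 kip·ft.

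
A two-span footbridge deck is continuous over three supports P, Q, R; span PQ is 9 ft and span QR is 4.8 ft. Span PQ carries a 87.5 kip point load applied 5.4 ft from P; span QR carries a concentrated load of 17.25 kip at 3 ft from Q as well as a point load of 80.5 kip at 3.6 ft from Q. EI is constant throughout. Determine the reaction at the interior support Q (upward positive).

Release continuity at Q by inserting a hinge; the redundant is the internal moment M_Q. The primary structure is two simply-supported spans PQ and QR.
End slopes at the hinge Q, treating each span as simply supported:
  span PQ: point load 87.5 at a = 5.4: Pab(L + a)/(6LEI) = 453.6/EI
  span QR: point load 17.25 at a = 3: Pab(L + b)/(6LEI) = 21.35/EI
  span QR: point load 80.5 at a = 3.6: Pab(L + b)/(6LEI) = 72.45/EI
  relative rotation θ_0 = (453.6 + 93.8)/EI = 547.4/EI
A unit hogging moment at Q produces rotation L₁/(3EI) + L₂/(3EI) = 4.6/EI.
Compatibility: M_Q·(L₁+L₂)/(3EI) = θ_0, giving M_Q = 119 kip·ft (hogging).
Span PQ, ΣM about P with M_Q applied at Q: R_Q^{PQ}·9 = 472.5 + 119, so R_Q^{PQ} = 65.72 kip and R_P = 87.5 − 65.72 = 21.78 kip.
Span QR, ΣM about R: R_Q^{QR}·4.8 = 127.7 + 119, so R_Q^{QR} = 51.39 kip and R_R = 97.75 − 51.39 = 46.36 kip.
R_Q = 65.72 + 51.39 = 117.1 kip.

R_Q = 117.1 kip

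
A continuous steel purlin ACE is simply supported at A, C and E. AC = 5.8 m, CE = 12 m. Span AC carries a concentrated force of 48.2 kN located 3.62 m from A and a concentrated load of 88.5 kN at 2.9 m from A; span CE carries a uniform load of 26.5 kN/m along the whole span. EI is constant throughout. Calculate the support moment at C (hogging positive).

M_C = 370.3 kN·m

Take M_C as the redundant. Released structure: two simple spans AC and CE with a hinge at C.
End slopes at the hinge C, treating each span as simply supported:
  span AC: point load 48.2 at a = 3.62: Pab(L + a)/(6LEI) = 103/EI
  span AC: point load 88.5 at a = 2.9: Pab(L + a)/(6LEI) = 186.1/EI
  span CE: UDL 26.5: wL³/(24EI) = 1908/EI
  relative rotation θ_0 = (289 + 1908)/EI = 2197/EI
A unit hogging moment at C produces rotation L₁/(3EI) + L₂/(3EI) = 5.933/EI.
Compatibility: M_C·(L₁+L₂)/(3EI) = θ_0, giving M_C = 370.3 kN·m (hogging).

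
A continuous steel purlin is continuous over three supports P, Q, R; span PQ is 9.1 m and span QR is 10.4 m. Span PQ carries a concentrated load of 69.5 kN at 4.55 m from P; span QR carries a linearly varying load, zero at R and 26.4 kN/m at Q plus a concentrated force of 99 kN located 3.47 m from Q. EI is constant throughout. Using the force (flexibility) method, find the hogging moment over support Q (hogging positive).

M_Q = 258.6 kN·m

Insert a hinge at Q; M_Q is the redundant, and each span becomes simply supported.
Rotations at Q on the released spans (each span's end-slope, ×1/EI):
  span PQ: point load 69.5 at a = 4.55: Pab(L + a)/(6LEI) = 359.7/EI
  span QR: triangular load, peak 26.4: w₀L³/(45EI) = 659.9/EI
  span QR: point load 99 at a = 3.47: Pab(L + b)/(6LEI) = 661.2/EI
  relative rotation θ_0 = (359.7 + 1321)/EI = 1681/EI
A unit hogging moment at Q produces rotation L₁/(3EI) + L₂/(3EI) = 6.5/EI.
Slope continuity at Q: θ_0 = M_Q·6.5/EI, so M_Q = 1681/6.5 = 258.6 kN·m (hogging).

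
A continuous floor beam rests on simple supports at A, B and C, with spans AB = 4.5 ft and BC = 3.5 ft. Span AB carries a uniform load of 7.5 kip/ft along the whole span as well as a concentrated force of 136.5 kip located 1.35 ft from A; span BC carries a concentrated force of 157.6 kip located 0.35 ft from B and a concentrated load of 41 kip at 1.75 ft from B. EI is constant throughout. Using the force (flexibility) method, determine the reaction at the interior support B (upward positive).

R_B = 266 kip

Insert a hinge at B; M_B is the redundant, and each span becomes simply supported.
Discontinuity in slope at B on the released structure — sum the simple-span end rotations:
  span AB: UDL 7.5: wL³/(24EI) = 28.48/EI
  span AB: point load 136.5 at a = 1.35: Pab(L + a)/(6LEI) = 125.8/EI
  span BC: point load 157.6 at a = 0.35: Pab(L + b)/(6LEI) = 55.02/EI
  span BC: point load 41 at a = 1.75: Pab(L + b)/(6LEI) = 31.39/EI
  relative rotation θ_0 = (154.2 + 86.41)/EI = 240.7/EI
A unit hogging moment at B produces rotation L₁/(3EI) + L₂/(3EI) = 2.667/EI.
Slope continuity at B: θ_0 = M_B·2.667/EI, so M_B = 240.7/2.667 = 90.25 kip·ft (hogging).
Span AB, ΣM about A with M_B applied at B: R_B^{AB}·4.5 = 260.2 + 90.25, so R_B^{AB} = 77.88 kip and R_A = 170.2 − 77.88 = 92.37 kip.
Span BC, ΣM about C: R_B^{BC}·3.5 = 568.2 + 90.25, so R_B^{BC} = 188.1 kip and R_C = 198.6 − 188.1 = 10.48 kip.
R_B = 77.88 + 188.1 = 266 kip.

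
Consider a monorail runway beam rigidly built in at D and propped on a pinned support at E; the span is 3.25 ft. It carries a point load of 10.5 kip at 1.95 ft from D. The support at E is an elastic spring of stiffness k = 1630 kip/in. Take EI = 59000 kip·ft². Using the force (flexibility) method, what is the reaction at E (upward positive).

Take the reaction at E as the redundant and release it; the primary structure is a cantilever fixed at D.
Deflection at E on the released cantilever, summing each load's contribution:
  point load 10.5 at a = 1.95: Pa²(3L − a)/(6EI) = 51.9/EI
Flexibility coefficient — unit upward force at E: δ_{EE} = L³/(3EI) = 11.44/EI.
With EI = 59000 kip·ft²: δ_0 = 0.00088 ft and δ_{EE} = 0.000194 ft/kip.
Compatibility — the spring shortens by R_E/k under the reaction it provides: δ_0 − R_E·δ_{EE} = R_E/k. With 1/k = 1/(1630×12) ft/kip = 0.000051 ft/kip, R_E = δ_0 / (δ_{EE} + 1/k) = 0.00088 / (0.000194 + 0.000051) = 3.59 kip.

R_E = 3.59 kip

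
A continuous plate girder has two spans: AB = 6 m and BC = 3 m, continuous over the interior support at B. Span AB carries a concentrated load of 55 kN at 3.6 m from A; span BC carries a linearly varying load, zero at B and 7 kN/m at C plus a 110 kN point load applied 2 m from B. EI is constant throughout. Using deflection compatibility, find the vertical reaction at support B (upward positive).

Release continuity at B by inserting a hinge; the redundant is the internal moment M_B. The primary structure is two simply-supported spans AB and BC.
Rotations at B on the released spans (each span's end-slope, ×1/EI):
  span AB: point load 55 at a = 3.6: Pab(L + a)/(6LEI) = 126.7/EI
  span BC: triangular load, peak 7: 7w₀L³/(360EI) = 3.675/EI
  span BC: point load 110 at a = 2: Pab(L + b)/(6LEI) = 48.89/EI
  relative rotation θ_0 = (126.7 + 52.56)/EI = 179.3/EI
A unit hogging moment at B produces rotation L₁/(3EI) + L₂/(3EI) = 3/EI.
Slope continuity at B: θ_0 = M_B·3/EI, so M_B = 179.3/3 = 59.76 kN·m (hogging).
Span AB, ΣM about A with M_B applied at B: R_B^{AB}·6 = 198 + 59.76, so R_B^{AB} = 42.96 kN and R_A = 55 − 42.96 = 12.04 kN.
Span BC, ΣM about C: R_B^{BC}·3 = 120.5 + 59.76, so R_B^{BC} = 60.09 kN and R_C = 120.5 − 60.09 = 60.41 kN.
R_B = 42.96 + 60.09 = 103 kN.

R_B = 103 kN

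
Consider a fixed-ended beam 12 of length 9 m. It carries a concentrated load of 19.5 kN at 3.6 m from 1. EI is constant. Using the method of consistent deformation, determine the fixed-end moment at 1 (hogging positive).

M_1 = 25.27 kN·m

Take the two fixed-end moments M_1, M_2 as redundants; the released structure is the simple span 12.
End rotations of the released simple span under the applied load (×1/EI):
  at 1: point load 19.5 at a = 3.6: Pab(L + b)/(6LEI) = 101.1/EI
  at 2: point load 19.5 at a = 3.6: Pab(L + a)/(6LEI) = 88.45/EI
  θ_10 = 101.1/EI,  θ_20 = 88.45/EI
Flexibility coefficients: a unit moment at one end gives L/(3EI) there and L/(6EI) at the far end, so f₁₁ = f₂₂ = 3/EI and f₁₂ = f₂₁ = 1.5/EI.
Compatibility — zero rotation at each built-in end:
  3 M_1 + 1.5 M_2 = 101.1
  1.5 M_1 + 3 M_2 = 88.45
Solving the pair gives M_1 = 25.27 kN·m and M_2 = 16.85 kN·m (hogging).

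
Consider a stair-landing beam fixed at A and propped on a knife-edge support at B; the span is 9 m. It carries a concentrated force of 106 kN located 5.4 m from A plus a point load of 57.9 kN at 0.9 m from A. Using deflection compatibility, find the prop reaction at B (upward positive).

R_B = 46.63 kN

Remove the prop at B; the released (primary) structure is a cantilever built in at A.
Deflection at B on the released cantilever, summing each load's contribution:
  point load 106 at a = 5.4: Pa²(3L − a)/(6EI) = 11127/EI
  point load 57.9 at a = 0.9: Pa²(3L − a)/(6EI) = 204/EI
  δ_0 = 11331/EI
Flexibility coefficient — unit upward force at B: δ_{BB} = L³/(3EI) = 243/EI.
The prop prevents deflection at B: R_B = δ_0/δ_{BB} = 11331/243 = 46.63 kN.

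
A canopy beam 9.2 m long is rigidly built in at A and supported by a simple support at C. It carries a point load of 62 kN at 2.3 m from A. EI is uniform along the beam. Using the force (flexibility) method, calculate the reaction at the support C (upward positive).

R_C = 5.328 kN

Remove the prop at C; the released (primary) structure is a cantilever built in at A.
Free-end deflection of the primary structure under the applied loading (downward +):
  point load 62 at a = 2.3: Pa²(3L − a)/(6EI) = 1383/EI
Tip deflection under a unit load at C: L³/(3EI) = 259.6/EI.
Compatibility at C: δ_0 − R_C·δ_{CC} = 0, so R_C = 1383/259.6 = 5.328 kN.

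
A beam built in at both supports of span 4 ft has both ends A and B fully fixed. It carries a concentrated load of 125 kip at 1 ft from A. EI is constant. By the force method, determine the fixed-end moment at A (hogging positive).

M_A = 70.31 kip·ft

Take the two fixed-end moments M_A, M_B as redundants; the released structure is the simple span AB.
End rotations of the released simple span under the applied load (×1/EI):
  at A: point load 125 at a = 1: Pab(L + b)/(6LEI) = 109.4/EI
  at B: point load 125 at a = 1: Pab(L + a)/(6LEI) = 78.12/EI
  θ_A0 = 109.4/EI,  θ_B0 = 78.12/EI
Flexibility coefficients: a unit moment at one end gives L/(3EI) there and L/(6EI) at the far end, so f₁₁ = f₂₂ = 1.333/EI and f₁₂ = f₂₁ = 0.6667/EI.
Compatibility — zero rotation at each built-in end:
  1.333 M_A + 0.6667 M_B = 109.4
  0.6667 M_A + 1.333 M_B = 78.12
Solving the pair gives M_A = 70.31 kip·ft and M_B = 23.44 kip·ft (hogging).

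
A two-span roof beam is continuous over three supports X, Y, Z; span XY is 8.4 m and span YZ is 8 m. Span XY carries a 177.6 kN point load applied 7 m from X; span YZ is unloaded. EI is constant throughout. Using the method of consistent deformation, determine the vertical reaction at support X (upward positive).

R_X = 18.02 kN

Take M_Y as the redundant. Released structure: two simple spans XY and YZ with a hinge at Y.
Discontinuity in slope at Y on the released structure — sum the simple-span end rotations:
  span XY: point load 177.6 at a = 7: Pab(L + a)/(6LEI) = 531.8/EI
  relative rotation θ_0 = (531.8 + 0)/EI = 531.8/EI
A unit hogging moment at Y produces rotation L₁/(3EI) + L₂/(3EI) = 5.467/EI.
Slope continuity at Y: θ_0 = M_Y·5.467/EI, so M_Y = 531.8/5.467 = 97.28 kN·m (hogging).
Span XY, ΣM about X with M_Y applied at Y: R_Y^{XY}·8.4 = 1243 + 97.28, so R_Y^{XY} = 159.6 kN and R_X = 177.6 − 159.6 = 18.02 kN.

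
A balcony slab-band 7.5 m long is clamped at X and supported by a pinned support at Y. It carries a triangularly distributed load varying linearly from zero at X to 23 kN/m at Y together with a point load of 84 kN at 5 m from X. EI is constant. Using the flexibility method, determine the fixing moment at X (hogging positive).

Remove the prop at Y; the released (primary) structure is a cantilever built in at X.
Free-end deflection of the primary structure under the applied loading (downward +):
  triangular load, peak 23 at the free end: 11w₀L⁴/(120EI) = 6671/EI
  point load 84 at a = 5: Pa²(3L − a)/(6EI) = 6125/EI
  δ_0 = 12796/EI
Flexibility coefficient — unit upward force at Y: δ_{YY} = L³/(3EI) = 140.6/EI.
The prop prevents deflection at Y: R_Y = δ_0/δ_{YY} = 12796/140.6 = 90.99 kN.
Moment equilibrium about X: M_X = Σ(load moments about X) − R_Y·L = 851.2 − 90.99×7.5 = 168.8 kN·m.

M_X = 168.8 kN·m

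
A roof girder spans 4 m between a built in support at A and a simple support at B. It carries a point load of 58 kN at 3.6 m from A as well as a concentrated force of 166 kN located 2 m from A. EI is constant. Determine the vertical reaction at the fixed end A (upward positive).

R_A = 122.8 kN

Choose R_B as the redundant. The primary structure is the cantilever fixed at A.
Downward deflection at the released point B due to the loads:
  point load 58 at a = 3.6: Pa²(3L − a)/(6EI) = 1052/EI
  point load 166 at a = 2: Pa²(3L − a)/(6EI) = 1107/EI
  δ_0 = 2159/EI
Tip deflection under a unit load at B: L³/(3EI) = 21.33/EI.
Compatibility at B: δ_0 − R_B·δ_{BB} = 0, so R_B = 2159/21.33 = 101.2 kN.
Vertical equilibrium: R_A = ΣP − R_B = 224 − 101.2 = 122.8 kN.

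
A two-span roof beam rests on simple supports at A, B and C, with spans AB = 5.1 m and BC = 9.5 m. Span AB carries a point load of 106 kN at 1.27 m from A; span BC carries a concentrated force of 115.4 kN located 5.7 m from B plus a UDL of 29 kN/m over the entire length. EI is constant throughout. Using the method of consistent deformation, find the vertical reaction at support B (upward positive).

Release continuity at B by inserting a hinge; the redundant is the internal moment M_B. The primary structure is two simply-supported spans AB and BC.
Rotations at B on the released spans (each span's end-slope, ×1/EI):
  span AB: point load 106 at a = 1.27: Pab(L + a)/(6LEI) = 107.3/EI
  span BC: point load 115.4 at a = 5.7: Pab(L + b)/(6LEI) = 583.2/EI
  span BC: UDL 29: wL³/(24EI) = 1036/EI
  relative rotation θ_0 = (107.3 + 1619)/EI = 1727/EI
A unit hogging moment at B produces rotation L₁/(3EI) + L₂/(3EI) = 4.867/EI.
Compatibility: M_B·(L₁+L₂)/(3EI) = θ_0, giving M_B = 354.8 kN·m (hogging).
Span AB, ΣM about A with M_B applied at B: R_B^{AB}·5.1 = 134.6 + 354.8, so R_B^{AB} = 95.96 kN and R_A = 106 − 95.96 = 10.04 kN.
Span BC, ΣM about C: R_B^{BC}·9.5 = 1747 + 354.8, so R_B^{BC} = 221.3 kN and R_C = 390.9 − 221.3 = 169.6 kN.
R_B = 95.96 + 221.3 = 317.2 kN.

R_B = 317.2 kN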